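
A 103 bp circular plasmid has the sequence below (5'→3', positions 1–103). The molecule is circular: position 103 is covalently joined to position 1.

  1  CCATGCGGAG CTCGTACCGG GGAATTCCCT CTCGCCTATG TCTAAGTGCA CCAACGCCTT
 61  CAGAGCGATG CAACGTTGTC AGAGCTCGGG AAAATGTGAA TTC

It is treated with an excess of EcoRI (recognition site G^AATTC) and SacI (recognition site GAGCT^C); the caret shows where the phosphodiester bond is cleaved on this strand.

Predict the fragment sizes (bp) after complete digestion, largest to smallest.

64, 17, 12, 10 bp

EcoRI sites (GAATTC) start at positions 22, 98.
EcoRI cuts after the first base of each site, so after positions 22, 98.
SacI sites (GAGCTC) start at positions 8, 82.
SacI cuts after base 5 of each site (before the last base), so after positions 12, 86.
Combined cut positions: 12, 22, 86, 98.
Circular molecule, 4 cuts → 4 fragments:
  13–22 → 10 bp
  23–86 → 64 bp
  87–98 → 12 bp
  99–103 then 1–12 → 5 + 12 = 17 bp
Sorted largest to smallest: 64, 17, 12, 10 bp.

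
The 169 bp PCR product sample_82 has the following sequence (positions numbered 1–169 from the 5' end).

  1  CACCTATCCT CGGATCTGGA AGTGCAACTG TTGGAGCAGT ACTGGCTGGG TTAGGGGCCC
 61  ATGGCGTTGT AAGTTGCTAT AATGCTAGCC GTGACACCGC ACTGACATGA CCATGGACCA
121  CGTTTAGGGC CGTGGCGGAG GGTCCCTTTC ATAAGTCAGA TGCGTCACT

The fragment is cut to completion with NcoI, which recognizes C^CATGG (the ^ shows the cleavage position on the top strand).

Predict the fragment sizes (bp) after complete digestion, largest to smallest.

59, 58, 52 bp

NcoI sites (CCATGG) start at positions 59, 111.
NcoI cuts after the first base of each site, so after positions 59, 111.
Linear molecule, 2 cuts → 3 fragments:
  1–59 → 59 bp
  60–111 → 52 bp
  112–169 → 58 bp
Sorted largest to smallest: 59, 58, 52 bp.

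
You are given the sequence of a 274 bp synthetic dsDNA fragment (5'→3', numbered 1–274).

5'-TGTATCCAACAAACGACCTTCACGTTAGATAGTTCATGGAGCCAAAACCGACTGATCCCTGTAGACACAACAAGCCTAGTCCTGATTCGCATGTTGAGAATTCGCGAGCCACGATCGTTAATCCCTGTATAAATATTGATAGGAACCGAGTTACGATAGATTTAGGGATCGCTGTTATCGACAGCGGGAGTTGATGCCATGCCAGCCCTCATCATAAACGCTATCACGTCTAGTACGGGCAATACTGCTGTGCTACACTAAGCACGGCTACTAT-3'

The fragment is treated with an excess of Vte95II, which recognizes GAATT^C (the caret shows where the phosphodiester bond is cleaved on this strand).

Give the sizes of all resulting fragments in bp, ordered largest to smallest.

172, 102 bp

The Vte95II site (GAATTC) starts at position 98.
Vte95II cuts after base 5 of each site (before the last base), so after position 102.
Linear molecule, 1 cut → 2 fragments:
  1–102 → 102 bp
  103–274 → 172 bp
Sorted largest to smallest: 172, 102 bp.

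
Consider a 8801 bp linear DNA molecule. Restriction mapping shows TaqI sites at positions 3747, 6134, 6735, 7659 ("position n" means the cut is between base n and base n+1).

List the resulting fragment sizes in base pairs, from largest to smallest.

3747, 2387, 1142, 924, 601 bp

Linear molecule, 4 cuts → 5 fragments:
  3747 − 0 = 3747 bp
  6134 − 3747 = 2387 bp
  6735 − 6134 = 601 bp
  7659 − 6735 = 924 bp
  8801 − 7659 = 1142 bp
Sorted largest to smallest: 3747, 2387, 1142, 924, 601 bp.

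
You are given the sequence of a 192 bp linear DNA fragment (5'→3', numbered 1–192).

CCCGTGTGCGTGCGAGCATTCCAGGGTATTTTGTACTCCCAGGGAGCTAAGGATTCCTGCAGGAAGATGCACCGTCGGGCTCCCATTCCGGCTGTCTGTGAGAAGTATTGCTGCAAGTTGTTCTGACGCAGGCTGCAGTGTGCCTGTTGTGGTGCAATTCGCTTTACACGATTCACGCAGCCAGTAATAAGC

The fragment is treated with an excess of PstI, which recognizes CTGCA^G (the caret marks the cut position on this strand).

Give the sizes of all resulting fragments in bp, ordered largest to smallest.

PstI sites (CTGCAG) start at positions 57, 133.
PstI cuts after base 5 of each site (before the last base), so after positions 61, 137.
Linear molecule, 2 cuts → 3 fragments:
  1–61 → 61 bp
  62–137 → 76 bp
  138–192 → 55 bp
Sorted largest to smallest: 76, 61, 55 bp.

76, 61, 55 bp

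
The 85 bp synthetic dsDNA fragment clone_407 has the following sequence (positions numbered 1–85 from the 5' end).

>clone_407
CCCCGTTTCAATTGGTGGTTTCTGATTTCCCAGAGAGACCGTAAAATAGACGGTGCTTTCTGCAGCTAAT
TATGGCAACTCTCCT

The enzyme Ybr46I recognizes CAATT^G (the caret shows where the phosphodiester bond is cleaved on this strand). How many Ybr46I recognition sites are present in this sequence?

1

CAATTG occurs starting at position 9.
Ybr46I cuts at 1 site.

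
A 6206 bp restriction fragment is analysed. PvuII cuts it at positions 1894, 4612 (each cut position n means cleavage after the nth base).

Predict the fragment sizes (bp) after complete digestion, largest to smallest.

Linear molecule, 2 cuts → 3 fragments:
  1894 − 0 = 1894 bp
  4612 − 1894 = 2718 bp
  6206 − 4612 = 1594 bp
Sorted largest to smallest: 2718, 1894, 1594 bp.

2718, 1894, 1594 bp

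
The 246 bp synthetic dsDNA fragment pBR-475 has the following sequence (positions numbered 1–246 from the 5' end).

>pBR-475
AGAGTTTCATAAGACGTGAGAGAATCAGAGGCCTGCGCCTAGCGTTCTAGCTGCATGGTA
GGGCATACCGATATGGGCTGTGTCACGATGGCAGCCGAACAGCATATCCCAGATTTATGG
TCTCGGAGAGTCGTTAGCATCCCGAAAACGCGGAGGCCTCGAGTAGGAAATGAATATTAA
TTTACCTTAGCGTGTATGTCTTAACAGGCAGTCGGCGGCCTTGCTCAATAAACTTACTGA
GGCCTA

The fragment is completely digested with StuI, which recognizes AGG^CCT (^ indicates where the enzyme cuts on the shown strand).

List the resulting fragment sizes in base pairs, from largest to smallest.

125, 86, 31, 4 bp

StuI sites (AGGCCT) start at positions 29, 154, 240.
StuI cuts after base 3 of each site, so after positions 31, 156, 242.
Linear molecule, 3 cuts → 4 fragments:
  1–31 → 31 bp
  32–156 → 125 bp
  157–242 → 86 bp
  243–246 → 4 bp
Sorted largest to smallest: 125, 86, 31, 4 bp.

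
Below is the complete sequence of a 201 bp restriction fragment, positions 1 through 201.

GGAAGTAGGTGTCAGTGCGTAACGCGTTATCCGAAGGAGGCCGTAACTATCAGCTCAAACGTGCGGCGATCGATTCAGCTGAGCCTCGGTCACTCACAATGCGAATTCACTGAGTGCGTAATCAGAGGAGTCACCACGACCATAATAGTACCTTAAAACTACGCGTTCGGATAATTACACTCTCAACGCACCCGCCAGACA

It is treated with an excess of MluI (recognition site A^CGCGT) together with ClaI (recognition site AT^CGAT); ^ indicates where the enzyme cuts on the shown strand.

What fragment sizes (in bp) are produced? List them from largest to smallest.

91, 48, 40, 22 bp

MluI sites (ACGCGT) start at positions 22, 161.
MluI cuts after the first base of each site, so after positions 22, 161.
The ClaI site (ATCGAT) starts at position 69.
ClaI cuts after base 2 of each site, so after position 70.
Combined cut positions: 22, 70, 161.
Linear molecule, 3 cuts → 4 fragments:
  1–22 → 22 bp
  23–70 → 48 bp
  71–161 → 91 bp
  162–201 → 40 bp
Sorted largest to smallest: 91, 48, 40, 22 bp.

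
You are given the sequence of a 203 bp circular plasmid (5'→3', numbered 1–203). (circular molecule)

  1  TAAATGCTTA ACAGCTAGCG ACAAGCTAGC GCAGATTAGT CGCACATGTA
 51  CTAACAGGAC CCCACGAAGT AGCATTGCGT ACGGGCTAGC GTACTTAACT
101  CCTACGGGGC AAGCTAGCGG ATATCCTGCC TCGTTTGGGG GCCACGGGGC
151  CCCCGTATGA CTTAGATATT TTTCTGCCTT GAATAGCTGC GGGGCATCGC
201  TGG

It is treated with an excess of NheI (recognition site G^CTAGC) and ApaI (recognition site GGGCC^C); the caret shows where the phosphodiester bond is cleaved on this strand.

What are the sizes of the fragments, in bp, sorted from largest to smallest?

66, 60, 38, 28, 11 bp

NheI sites (GCTAGC) start at positions 14, 25, 85, 113.
NheI cuts after the first base of each site, so after positions 14, 25, 85, 113.
The ApaI site (GGGCCC) starts at position 147.
ApaI cuts after base 5 of each site (before the last base), so after position 151.
Combined cut positions: 14, 25, 85, 113, 151.
Circular molecule, 5 cuts → 5 fragments:
  15–25 → 11 bp
  26–85 → 60 bp
  86–113 → 28 bp
  114–151 → 38 bp
  152–203 then 1–14 → 52 + 14 = 66 bp
Sorted largest to smallest: 66, 60, 38, 28, 11 bp.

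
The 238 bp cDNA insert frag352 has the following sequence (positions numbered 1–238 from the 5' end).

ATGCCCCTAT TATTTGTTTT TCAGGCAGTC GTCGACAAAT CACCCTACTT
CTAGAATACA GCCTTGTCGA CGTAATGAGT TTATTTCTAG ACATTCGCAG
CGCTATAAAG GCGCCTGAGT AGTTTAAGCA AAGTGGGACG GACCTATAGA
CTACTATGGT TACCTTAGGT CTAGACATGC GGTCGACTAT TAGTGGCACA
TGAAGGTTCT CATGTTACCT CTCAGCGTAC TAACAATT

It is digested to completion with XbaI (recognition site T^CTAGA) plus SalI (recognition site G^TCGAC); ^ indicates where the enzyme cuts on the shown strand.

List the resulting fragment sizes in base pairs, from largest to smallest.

84, 56, 31, 20, 19, 16, 12 bp

XbaI sites (TCTAGA) start at positions 50, 86, 170.
XbaI cuts after the first base of each site, so after positions 50, 86, 170.
SalI sites (GTCGAC) start at positions 31, 66, 182.
SalI cuts after the first base of each site, so after positions 31, 66, 182.
Combined cut positions: 31, 50, 66, 86, 170, 182.
Linear molecule, 6 cuts → 7 fragments:
  1–31 → 31 bp
  32–50 → 19 bp
  51–66 → 16 bp
  67–86 → 20 bp
  87–170 → 84 bp
  171–182 → 12 bp
  183–238 → 56 bp
Sorted largest to smallest: 84, 56, 31, 20, 19, 16, 12 bp.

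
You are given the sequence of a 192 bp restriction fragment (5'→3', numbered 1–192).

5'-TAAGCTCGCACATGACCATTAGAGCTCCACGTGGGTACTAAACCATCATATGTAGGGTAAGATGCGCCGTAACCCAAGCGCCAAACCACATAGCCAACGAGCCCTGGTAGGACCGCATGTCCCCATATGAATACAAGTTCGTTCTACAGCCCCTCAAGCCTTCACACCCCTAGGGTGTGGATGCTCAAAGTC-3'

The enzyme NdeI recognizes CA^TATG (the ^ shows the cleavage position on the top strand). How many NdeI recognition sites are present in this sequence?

CATATG occurs starting at positions 47, 124.
NdeI cuts at 2 sites.

2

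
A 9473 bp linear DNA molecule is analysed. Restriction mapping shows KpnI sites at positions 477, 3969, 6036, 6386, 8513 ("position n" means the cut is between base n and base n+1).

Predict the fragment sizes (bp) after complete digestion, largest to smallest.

3492, 2127, 2067, 960, 477, 350 bp

Linear molecule, 5 cuts → 6 fragments:
  477 − 0 = 477 bp
  3969 − 477 = 3492 bp
  6036 − 3969 = 2067 bp
  6386 − 6036 = 350 bp
  8513 − 6386 = 2127 bp
  9473 − 8513 = 960 bp
Sorted largest to smallest: 3492, 2127, 2067, 960, 477, 350 bp.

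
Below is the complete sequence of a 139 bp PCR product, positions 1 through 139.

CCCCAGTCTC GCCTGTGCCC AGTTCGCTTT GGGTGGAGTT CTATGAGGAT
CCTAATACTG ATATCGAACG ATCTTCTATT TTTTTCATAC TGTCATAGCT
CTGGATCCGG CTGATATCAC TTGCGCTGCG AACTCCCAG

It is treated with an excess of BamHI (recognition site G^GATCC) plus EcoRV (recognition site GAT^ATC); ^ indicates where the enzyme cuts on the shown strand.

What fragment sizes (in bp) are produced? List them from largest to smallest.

BamHI sites (GGATCC) start at positions 47, 103.
BamHI cuts after the first base of each site, so after positions 47, 103.
EcoRV sites (GATATC) start at positions 60, 113.
EcoRV cuts after base 3 of each site, so after positions 62, 115.
Combined cut positions: 47, 62, 103, 115.
Linear molecule, 4 cuts → 5 fragments:
  1–47 → 47 bp
  48–62 → 15 bp
  63–103 → 41 bp
  104–115 → 12 bp
  116–139 → 24 bp
Sorted largest to smallest: 47, 41, 24, 15, 12 bp.

47, 41, 24, 15, 12 bp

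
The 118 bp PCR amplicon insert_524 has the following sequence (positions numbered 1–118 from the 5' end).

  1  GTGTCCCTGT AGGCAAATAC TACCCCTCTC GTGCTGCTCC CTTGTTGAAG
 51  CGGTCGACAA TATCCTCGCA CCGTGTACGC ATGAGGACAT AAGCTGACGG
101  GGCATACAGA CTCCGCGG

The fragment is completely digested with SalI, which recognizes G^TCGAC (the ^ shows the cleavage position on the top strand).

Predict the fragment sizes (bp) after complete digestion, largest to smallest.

The SalI site (GTCGAC) starts at position 53.
SalI cuts after the first base of each site, so after position 53.
Linear molecule, 1 cut → 2 fragments:
  1–53 → 53 bp
  54–118 → 65 bp
Sorted largest to smallest: 65, 53 bp.

65, 53 bp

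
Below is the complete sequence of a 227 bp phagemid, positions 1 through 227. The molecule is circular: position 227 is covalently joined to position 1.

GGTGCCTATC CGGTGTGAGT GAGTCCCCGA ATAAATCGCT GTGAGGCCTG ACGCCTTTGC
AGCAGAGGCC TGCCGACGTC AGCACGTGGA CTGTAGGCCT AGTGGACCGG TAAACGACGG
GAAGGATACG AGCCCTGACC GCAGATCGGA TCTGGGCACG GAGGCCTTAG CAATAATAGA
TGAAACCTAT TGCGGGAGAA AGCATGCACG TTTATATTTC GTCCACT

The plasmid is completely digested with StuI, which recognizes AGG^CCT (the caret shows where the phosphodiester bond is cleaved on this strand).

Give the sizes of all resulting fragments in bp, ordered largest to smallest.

StuI sites (AGGCCT) start at positions 44, 66, 95, 162.
StuI cuts after base 3 of each site, so after positions 46, 68, 97, 164.
Circular molecule, 4 cuts → 4 fragments:
  47–68 → 22 bp
  69–97 → 29 bp
  98–164 → 67 bp
  165–227 then 1–46 → 63 + 46 = 109 bp
Sorted largest to smallest: 109, 67, 29, 22 bp.

109, 67, 29, 22 bp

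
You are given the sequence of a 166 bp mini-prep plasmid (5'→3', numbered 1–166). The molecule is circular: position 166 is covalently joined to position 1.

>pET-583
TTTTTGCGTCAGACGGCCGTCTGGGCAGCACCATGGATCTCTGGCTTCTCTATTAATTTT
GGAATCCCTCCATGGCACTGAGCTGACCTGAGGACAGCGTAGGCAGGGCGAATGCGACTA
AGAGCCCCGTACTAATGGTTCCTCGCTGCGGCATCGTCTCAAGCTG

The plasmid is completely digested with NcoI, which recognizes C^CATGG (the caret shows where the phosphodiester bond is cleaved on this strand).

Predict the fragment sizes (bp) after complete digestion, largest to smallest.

NcoI sites (CCATGG) start at positions 31, 70.
NcoI cuts after the first base of each site, so after positions 31, 70.
Circular molecule, 2 cuts → 2 fragments:
  32–70 → 39 bp
  71–166 then 1–31 → 96 + 31 = 127 bp
Sorted largest to smallest: 127, 39 bp.

127, 39 bp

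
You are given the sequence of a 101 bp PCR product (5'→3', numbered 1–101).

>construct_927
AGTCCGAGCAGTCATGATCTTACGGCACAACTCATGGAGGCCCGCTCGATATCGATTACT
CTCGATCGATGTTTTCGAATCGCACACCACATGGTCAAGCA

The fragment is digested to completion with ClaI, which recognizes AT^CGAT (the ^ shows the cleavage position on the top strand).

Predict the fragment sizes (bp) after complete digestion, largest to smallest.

ClaI sites (ATCGAT) start at positions 51, 65.
ClaI cuts after base 2 of each site, so after positions 52, 66.
Linear molecule, 2 cuts → 3 fragments:
  1–52 → 52 bp
  53–66 → 14 bp
  67–101 → 35 bp
Sorted largest to smallest: 52, 35, 14 bp.

52, 35, 14 bp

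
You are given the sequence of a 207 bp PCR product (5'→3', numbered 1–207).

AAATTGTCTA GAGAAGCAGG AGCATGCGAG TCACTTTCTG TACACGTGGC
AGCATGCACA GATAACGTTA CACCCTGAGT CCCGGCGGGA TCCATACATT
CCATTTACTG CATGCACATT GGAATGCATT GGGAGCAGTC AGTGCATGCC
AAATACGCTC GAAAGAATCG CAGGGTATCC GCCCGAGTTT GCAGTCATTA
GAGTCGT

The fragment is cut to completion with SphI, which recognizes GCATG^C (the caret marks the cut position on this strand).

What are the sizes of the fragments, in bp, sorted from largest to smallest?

SphI sites (GCATGC) start at positions 22, 52, 110, 144.
SphI cuts after base 5 of each site (before the last base), so after positions 26, 56, 114, 148.
Linear molecule, 4 cuts → 5 fragments:
  1–26 → 26 bp
  27–56 → 30 bp
  57–114 → 58 bp
  115–148 → 34 bp
  149–207 → 59 bp
Sorted largest to smallest: 59, 58, 34, 30, 26 bp.

59, 58, 34, 30, 26 bp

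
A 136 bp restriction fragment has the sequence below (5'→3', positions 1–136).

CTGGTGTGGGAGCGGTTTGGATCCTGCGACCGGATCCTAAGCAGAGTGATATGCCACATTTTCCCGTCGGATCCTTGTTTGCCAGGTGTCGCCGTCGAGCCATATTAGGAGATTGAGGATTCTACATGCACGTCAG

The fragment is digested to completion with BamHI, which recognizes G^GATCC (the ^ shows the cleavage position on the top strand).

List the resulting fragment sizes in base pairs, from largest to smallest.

67, 37, 19, 13 bp

BamHI sites (GGATCC) start at positions 19, 32, 69.
BamHI cuts after the first base of each site, so after positions 19, 32, 69.
Linear molecule, 3 cuts → 4 fragments:
  1–19 → 19 bp
  20–32 → 13 bp
  33–69 → 37 bp
  70–136 → 67 bp
Sorted largest to smallest: 67, 37, 19, 13 bp.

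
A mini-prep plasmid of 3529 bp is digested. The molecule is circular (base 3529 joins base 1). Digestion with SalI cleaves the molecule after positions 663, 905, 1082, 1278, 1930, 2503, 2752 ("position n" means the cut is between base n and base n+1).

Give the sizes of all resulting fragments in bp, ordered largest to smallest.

1440, 652, 573, 249, 242, 196, 177 bp

Circular molecule, 7 cuts → 7 fragments:
  905 − 663 = 242 bp
  1082 − 905 = 177 bp
  1278 − 1082 = 196 bp
  1930 − 1278 = 652 bp
  2503 − 1930 = 573 bp
  2752 − 2503 = 249 bp
  wrap: 3529 − 2752 + 663 = 1440 bp
Sorted largest to smallest: 1440, 652, 573, 249, 242, 196, 177 bp.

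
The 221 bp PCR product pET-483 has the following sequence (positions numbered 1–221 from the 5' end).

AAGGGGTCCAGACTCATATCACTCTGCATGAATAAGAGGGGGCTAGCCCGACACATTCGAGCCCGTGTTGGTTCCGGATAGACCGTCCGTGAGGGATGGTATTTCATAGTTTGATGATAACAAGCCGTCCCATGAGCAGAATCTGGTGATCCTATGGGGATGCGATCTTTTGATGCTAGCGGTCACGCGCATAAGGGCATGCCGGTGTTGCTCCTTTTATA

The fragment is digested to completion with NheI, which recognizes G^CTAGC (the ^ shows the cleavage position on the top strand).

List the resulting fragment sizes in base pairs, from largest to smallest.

NheI sites (GCTAGC) start at positions 42, 175.
NheI cuts after the first base of each site, so after positions 42, 175.
Linear molecule, 2 cuts → 3 fragments:
  1–42 → 42 bp
  43–175 → 133 bp
  176–221 → 46 bp
Sorted largest to smallest: 133, 46, 42 bp.

133, 46, 42 bp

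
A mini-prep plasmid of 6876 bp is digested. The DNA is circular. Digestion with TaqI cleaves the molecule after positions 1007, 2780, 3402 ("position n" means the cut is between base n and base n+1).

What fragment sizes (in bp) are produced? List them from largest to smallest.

Circular molecule, 3 cuts → 3 fragments:
  2780 − 1007 = 1773 bp
  3402 − 2780 = 622 bp
  wrap: 6876 − 3402 + 1007 = 4481 bp
Sorted largest to smallest: 4481, 1773, 622 bp.

4481, 1773, 622 bp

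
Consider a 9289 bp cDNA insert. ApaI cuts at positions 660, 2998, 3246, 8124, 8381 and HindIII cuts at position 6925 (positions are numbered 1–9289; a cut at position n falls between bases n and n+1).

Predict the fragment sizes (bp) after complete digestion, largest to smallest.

Combined cut positions (sorted): 660, 2998, 3246, 6925, 8124, 8381.
Linear molecule, 6 cuts → 7 fragments:
  660 − 0 = 660 bp
  2998 − 660 = 2338 bp
  3246 − 2998 = 248 bp
  6925 − 3246 = 3679 bp
  8124 − 6925 = 1199 bp
  8381 − 8124 = 257 bp
  9289 − 8381 = 908 bp
Sorted largest to smallest: 3679, 2338, 1199, 908, 660, 257, 248 bp.

3679, 2338, 1199, 908, 660, 257, 248 bp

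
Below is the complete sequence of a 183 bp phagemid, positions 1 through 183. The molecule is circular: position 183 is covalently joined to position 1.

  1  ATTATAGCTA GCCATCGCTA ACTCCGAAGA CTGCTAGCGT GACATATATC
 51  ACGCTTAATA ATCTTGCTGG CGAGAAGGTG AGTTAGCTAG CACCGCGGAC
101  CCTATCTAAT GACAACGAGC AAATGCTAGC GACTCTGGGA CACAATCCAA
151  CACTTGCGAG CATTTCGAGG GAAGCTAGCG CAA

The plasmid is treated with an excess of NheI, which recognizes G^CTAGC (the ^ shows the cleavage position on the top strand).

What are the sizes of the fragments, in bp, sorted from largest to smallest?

53, 49, 39, 26, 16 bp

NheI sites (GCTAGC) start at positions 7, 33, 86, 125, 174.
NheI cuts after the first base of each site, so after positions 7, 33, 86, 125, 174.
Circular molecule, 5 cuts → 5 fragments:
  8–33 → 26 bp
  34–86 → 53 bp
  87–125 → 39 bp
  126–174 → 49 bp
  175–183 then 1–7 → 9 + 7 = 16 bp
Sorted largest to smallest: 53, 49, 39, 26, 16 bp.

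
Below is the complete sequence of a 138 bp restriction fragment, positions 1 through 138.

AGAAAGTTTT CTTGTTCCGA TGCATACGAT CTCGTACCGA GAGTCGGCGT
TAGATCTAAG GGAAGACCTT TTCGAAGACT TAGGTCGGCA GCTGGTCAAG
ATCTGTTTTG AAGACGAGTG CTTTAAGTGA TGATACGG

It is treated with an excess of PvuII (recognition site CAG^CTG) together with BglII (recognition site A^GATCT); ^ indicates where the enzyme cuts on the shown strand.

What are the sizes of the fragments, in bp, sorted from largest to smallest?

52, 39, 39, 8 bp

The PvuII site (CAGCTG) starts at position 89.
PvuII cuts after base 3 of each site, so after position 91.
BglII sites (AGATCT) start at positions 52, 99.
BglII cuts after the first base of each site, so after positions 52, 99.
Combined cut positions: 52, 91, 99.
Linear molecule, 3 cuts → 4 fragments:
  1–52 → 52 bp
  53–91 → 39 bp
  92–99 → 8 bp
  100–138 → 39 bp
Sorted largest to smallest: 52, 39, 39, 8 bp.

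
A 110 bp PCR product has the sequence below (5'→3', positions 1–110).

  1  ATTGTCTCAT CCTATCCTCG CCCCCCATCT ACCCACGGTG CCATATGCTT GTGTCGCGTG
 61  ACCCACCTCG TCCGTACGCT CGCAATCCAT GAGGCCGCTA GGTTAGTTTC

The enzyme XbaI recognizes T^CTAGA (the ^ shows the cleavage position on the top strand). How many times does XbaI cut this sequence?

No occurrence of TCTAGA is present in the sequence.
XbaI does not cut: 0 sites.

0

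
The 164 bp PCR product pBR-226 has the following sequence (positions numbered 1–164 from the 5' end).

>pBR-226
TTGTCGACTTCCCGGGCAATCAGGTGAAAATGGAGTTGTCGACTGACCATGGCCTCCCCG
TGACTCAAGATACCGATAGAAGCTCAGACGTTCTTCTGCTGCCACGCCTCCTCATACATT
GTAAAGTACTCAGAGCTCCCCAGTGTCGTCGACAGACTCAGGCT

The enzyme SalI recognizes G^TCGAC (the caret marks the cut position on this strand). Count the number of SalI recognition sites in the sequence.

3

GTCGAC occurs starting at positions 3, 38, 148.
SalI cuts at 3 sites.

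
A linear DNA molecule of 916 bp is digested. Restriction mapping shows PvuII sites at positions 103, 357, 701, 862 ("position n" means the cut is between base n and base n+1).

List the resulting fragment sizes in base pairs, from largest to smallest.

Linear molecule, 4 cuts → 5 fragments:
  103 − 0 = 103 bp
  357 − 103 = 254 bp
  701 − 357 = 344 bp
  862 − 701 = 161 bp
  916 − 862 = 54 bp
Sorted largest to smallest: 344, 254, 161, 103, 54 bp.

344, 254, 161, 103, 54 bp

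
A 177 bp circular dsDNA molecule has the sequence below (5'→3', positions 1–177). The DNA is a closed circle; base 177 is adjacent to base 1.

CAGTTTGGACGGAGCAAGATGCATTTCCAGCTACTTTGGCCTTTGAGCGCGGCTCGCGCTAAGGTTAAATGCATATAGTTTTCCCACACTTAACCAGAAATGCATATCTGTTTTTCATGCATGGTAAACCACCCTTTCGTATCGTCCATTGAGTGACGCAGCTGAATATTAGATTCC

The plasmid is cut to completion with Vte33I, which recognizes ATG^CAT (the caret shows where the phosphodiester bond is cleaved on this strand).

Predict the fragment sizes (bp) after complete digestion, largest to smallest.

Vte33I sites (ATGCAT) start at positions 19, 69, 100, 117.
Vte33I cuts after base 3 of each site, so after positions 21, 71, 102, 119.
Circular molecule, 4 cuts → 4 fragments:
  22–71 → 50 bp
  72–102 → 31 bp
  103–119 → 17 bp
  120–177 then 1–21 → 58 + 21 = 79 bp
Sorted largest to smallest: 79, 50, 31, 17 bp.

79, 50, 31, 17 bp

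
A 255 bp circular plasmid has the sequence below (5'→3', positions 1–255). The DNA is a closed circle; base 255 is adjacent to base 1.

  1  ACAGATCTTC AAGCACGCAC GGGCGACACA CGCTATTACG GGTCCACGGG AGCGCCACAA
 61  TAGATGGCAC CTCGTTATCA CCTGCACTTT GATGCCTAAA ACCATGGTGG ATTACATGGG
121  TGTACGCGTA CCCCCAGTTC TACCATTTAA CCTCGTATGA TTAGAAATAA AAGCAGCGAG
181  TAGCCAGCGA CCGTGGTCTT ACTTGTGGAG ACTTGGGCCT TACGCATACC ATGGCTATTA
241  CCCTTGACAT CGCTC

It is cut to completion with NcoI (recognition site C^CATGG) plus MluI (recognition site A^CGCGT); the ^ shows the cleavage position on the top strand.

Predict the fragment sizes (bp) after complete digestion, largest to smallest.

NcoI sites (CCATGG) start at positions 102, 229.
NcoI cuts after the first base of each site, so after positions 102, 229.
The MluI site (ACGCGT) starts at position 124.
MluI cuts after the first base of each site, so after position 124.
Combined cut positions: 102, 124, 229.
Circular molecule, 3 cuts → 3 fragments:
  103–124 → 22 bp
  125–229 → 105 bp
  230–255 then 1–102 → 26 + 102 = 128 bp
Sorted largest to smallest: 128, 105, 22 bp.

128, 105, 22 bp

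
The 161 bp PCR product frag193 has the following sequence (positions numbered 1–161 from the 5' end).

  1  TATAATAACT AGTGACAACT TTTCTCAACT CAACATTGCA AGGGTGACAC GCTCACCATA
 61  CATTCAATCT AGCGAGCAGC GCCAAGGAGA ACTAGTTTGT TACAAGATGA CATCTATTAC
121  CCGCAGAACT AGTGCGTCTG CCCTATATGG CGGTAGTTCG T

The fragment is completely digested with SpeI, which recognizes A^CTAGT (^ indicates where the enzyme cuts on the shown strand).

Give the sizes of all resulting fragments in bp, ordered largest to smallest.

83, 37, 33, 8 bp

SpeI sites (ACTAGT) start at positions 8, 91, 128.
SpeI cuts after the first base of each site, so after positions 8, 91, 128.
Linear molecule, 3 cuts → 4 fragments:
  1–8 → 8 bp
  9–91 → 83 bp
  92–128 → 37 bp
  129–161 → 33 bp
Sorted largest to smallest: 83, 37, 33, 8 bp.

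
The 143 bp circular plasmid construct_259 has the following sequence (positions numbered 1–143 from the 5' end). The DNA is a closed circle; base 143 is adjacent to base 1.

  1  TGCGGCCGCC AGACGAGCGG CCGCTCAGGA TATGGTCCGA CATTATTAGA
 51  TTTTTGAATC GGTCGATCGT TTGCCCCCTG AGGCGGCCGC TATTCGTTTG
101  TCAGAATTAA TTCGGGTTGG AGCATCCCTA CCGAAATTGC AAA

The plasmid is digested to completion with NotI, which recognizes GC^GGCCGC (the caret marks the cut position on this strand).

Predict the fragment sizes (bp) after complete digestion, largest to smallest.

NotI sites (GCGGCCGC) start at positions 2, 17, 83.
NotI cuts after base 2 of each site, so after positions 3, 18, 84.
Circular molecule, 3 cuts → 3 fragments:
  4–18 → 15 bp
  19–84 → 66 bp
  85–143 then 1–3 → 59 + 3 = 62 bp
Sorted largest to smallest: 66, 62, 15 bp.

66, 62, 15 bp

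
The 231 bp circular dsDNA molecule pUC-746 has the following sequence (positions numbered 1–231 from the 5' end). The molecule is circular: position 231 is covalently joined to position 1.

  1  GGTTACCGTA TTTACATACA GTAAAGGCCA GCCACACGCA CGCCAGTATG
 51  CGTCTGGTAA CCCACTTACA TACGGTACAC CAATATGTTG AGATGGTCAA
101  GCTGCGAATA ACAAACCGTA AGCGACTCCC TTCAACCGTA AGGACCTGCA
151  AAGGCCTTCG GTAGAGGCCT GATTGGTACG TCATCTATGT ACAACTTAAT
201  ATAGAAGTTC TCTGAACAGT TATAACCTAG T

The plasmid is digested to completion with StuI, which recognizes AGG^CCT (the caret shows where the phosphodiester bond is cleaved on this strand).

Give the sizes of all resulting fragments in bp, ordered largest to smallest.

StuI sites (AGGCCT) start at positions 152, 165.
StuI cuts after base 3 of each site, so after positions 154, 167.
Circular molecule, 2 cuts → 2 fragments:
  155–167 → 13 bp
  168–231 then 1–154 → 64 + 154 = 218 bp
Sorted largest to smallest: 218, 13 bp.

218, 13 bp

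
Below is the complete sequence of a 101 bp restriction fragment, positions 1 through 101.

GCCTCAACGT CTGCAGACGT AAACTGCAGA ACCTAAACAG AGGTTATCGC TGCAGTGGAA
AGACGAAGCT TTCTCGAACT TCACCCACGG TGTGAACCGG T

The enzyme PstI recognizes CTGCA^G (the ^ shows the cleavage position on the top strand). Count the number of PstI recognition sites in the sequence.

3

CTGCAG occurs starting at positions 11, 24, 50.
PstI cuts at 3 sites.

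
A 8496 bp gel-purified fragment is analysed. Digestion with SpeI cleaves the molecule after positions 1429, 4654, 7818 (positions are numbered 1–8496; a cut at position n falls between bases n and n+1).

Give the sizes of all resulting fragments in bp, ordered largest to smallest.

Linear molecule, 3 cuts → 4 fragments:
  1429 − 0 = 1429 bp
  4654 − 1429 = 3225 bp
  7818 − 4654 = 3164 bp
  8496 − 7818 = 678 bp
Sorted largest to smallest: 3225, 3164, 1429, 678 bp.

3225, 3164, 1429, 678 bp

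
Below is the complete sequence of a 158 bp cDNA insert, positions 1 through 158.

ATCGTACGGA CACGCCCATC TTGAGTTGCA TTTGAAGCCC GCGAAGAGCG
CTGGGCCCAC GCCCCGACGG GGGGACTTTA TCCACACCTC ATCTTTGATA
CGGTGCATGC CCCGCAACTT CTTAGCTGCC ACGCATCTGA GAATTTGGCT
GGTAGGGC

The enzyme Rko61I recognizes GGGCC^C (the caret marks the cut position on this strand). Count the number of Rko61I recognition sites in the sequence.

GGGCCC occurs starting at position 53.
Rko61I cuts at 1 site.

1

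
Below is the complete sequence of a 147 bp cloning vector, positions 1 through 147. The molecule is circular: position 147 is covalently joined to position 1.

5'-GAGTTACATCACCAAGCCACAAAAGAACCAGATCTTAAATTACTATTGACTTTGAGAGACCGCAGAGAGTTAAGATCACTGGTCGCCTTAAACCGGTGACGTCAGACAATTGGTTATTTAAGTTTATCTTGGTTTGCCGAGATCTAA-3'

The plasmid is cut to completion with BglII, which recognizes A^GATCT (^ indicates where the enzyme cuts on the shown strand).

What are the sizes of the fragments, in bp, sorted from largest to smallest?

BglII sites (AGATCT) start at positions 30, 140.
BglII cuts after the first base of each site, so after positions 30, 140.
Circular molecule, 2 cuts → 2 fragments:
  31–140 → 110 bp
  141–147 then 1–30 → 7 + 30 = 37 bp
Sorted largest to smallest: 110, 37 bp.

110, 37 bp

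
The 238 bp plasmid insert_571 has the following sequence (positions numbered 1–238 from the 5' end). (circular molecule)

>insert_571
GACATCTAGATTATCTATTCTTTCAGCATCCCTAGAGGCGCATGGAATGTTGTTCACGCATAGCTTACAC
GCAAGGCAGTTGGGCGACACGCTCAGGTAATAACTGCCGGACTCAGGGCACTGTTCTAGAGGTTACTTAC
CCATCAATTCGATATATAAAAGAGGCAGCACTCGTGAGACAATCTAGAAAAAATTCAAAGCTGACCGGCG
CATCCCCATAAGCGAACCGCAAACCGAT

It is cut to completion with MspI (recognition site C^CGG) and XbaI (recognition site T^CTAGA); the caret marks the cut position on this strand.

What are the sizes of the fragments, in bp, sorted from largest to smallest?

102, 58, 38, 22, 18 bp

MspI sites (CCGG) start at positions 107, 205.
MspI cuts after the first base of each site, so after positions 107, 205.
XbaI sites (TCTAGA) start at positions 5, 125, 183.
XbaI cuts after the first base of each site, so after positions 5, 125, 183.
Combined cut positions: 5, 107, 125, 183, 205.
Circular molecule, 5 cuts → 5 fragments:
  6–107 → 102 bp
  108–125 → 18 bp
  126–183 → 58 bp
  184–205 → 22 bp
  206–238 then 1–5 → 33 + 5 = 38 bp
Sorted largest to smallest: 102, 58, 38, 22, 18 bp.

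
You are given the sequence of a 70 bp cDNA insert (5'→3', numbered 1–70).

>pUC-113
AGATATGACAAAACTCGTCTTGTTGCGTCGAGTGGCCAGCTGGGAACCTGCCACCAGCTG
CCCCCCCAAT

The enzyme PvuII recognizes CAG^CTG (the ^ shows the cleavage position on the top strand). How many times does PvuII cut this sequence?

2

CAGCTG occurs starting at positions 37, 55.
PvuII cuts at 2 sites.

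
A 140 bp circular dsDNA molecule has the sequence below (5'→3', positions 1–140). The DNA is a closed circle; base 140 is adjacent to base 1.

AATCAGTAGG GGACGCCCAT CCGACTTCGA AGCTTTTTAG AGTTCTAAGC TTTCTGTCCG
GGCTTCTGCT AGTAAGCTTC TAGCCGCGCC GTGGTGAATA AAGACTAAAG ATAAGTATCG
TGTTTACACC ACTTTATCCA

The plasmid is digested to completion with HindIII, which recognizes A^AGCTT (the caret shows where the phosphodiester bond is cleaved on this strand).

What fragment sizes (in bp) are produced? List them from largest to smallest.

HindIII sites (AAGCTT) start at positions 30, 47, 74.
HindIII cuts after the first base of each site, so after positions 30, 47, 74.
Circular molecule, 3 cuts → 3 fragments:
  31–47 → 17 bp
  48–74 → 27 bp
  75–140 then 1–30 → 66 + 30 = 96 bp
Sorted largest to smallest: 96, 27, 17 bp.

96, 27, 17 bp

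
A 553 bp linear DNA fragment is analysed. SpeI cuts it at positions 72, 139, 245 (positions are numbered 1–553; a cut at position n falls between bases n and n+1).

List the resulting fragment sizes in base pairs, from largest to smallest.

Linear molecule, 3 cuts → 4 fragments:
  72 − 0 = 72 bp
  139 − 72 = 67 bp
  245 − 139 = 106 bp
  553 − 245 = 308 bp
Sorted largest to smallest: 308, 106, 72, 67 bp.

308, 106, 72, 67 bp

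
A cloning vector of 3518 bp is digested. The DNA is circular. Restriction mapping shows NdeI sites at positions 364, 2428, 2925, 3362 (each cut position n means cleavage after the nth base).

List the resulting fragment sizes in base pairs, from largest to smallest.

Circular molecule, 4 cuts → 4 fragments:
  2428 − 364 = 2064 bp
  2925 − 2428 = 497 bp
  3362 − 2925 = 437 bp
  wrap: 3518 − 3362 + 364 = 520 bp
Sorted largest to smallest: 2064, 520, 497, 437 bp.

2064, 520, 497, 437 bp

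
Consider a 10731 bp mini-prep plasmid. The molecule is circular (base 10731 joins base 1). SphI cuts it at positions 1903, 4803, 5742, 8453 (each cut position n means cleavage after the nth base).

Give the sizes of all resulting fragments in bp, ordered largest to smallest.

Circular molecule, 4 cuts → 4 fragments:
  4803 − 1903 = 2900 bp
  5742 − 4803 = 939 bp
  8453 − 5742 = 2711 bp
  wrap: 10731 − 8453 + 1903 = 4181 bp
Sorted largest to smallest: 4181, 2900, 2711, 939 bp.

4181, 2900, 2711, 939 bp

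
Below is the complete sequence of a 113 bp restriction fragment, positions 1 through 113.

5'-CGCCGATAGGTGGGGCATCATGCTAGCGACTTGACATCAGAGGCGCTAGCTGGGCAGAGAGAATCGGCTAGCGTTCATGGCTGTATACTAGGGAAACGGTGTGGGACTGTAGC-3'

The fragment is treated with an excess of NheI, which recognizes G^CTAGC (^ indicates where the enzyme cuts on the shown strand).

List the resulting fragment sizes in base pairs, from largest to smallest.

NheI sites (GCTAGC) start at positions 22, 45, 67.
NheI cuts after the first base of each site, so after positions 22, 45, 67.
Linear molecule, 3 cuts → 4 fragments:
  1–22 → 22 bp
  23–45 → 23 bp
  46–67 → 22 bp
  68–113 → 46 bp
Sorted largest to smallest: 46, 23, 22, 22 bp.

46, 23, 22, 22 bp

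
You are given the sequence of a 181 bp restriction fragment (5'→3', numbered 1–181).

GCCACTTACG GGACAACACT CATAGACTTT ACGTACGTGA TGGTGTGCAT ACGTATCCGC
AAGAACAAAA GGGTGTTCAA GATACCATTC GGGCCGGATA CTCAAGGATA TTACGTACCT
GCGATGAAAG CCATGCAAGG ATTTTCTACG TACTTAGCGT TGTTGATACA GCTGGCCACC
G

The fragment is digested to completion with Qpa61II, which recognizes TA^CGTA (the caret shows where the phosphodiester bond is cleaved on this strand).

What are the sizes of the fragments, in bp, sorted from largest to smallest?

62, 35, 33, 31, 20 bp

Qpa61II sites (TACGTA) start at positions 30, 50, 112, 147.
Qpa61II cuts after base 2 of each site, so after positions 31, 51, 113, 148.
Linear molecule, 4 cuts → 5 fragments:
  1–31 → 31 bp
  32–51 → 20 bp
  52–113 → 62 bp
  114–148 → 35 bp
  149–181 → 33 bp
Sorted largest to smallest: 62, 35, 33, 31, 20 bp.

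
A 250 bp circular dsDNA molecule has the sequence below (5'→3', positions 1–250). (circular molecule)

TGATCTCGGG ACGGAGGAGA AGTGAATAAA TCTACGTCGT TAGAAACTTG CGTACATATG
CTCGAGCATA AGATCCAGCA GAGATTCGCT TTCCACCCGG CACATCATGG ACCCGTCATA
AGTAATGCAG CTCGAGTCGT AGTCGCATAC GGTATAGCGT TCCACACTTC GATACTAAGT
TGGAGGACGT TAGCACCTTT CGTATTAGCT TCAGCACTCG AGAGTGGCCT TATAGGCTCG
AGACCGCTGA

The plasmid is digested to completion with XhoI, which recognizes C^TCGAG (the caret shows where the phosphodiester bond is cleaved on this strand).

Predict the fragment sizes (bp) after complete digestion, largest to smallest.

86, 74, 70, 20 bp

XhoI sites (CTCGAG) start at positions 61, 131, 217, 237.
XhoI cuts after the first base of each site, so after positions 61, 131, 217, 237.
Circular molecule, 4 cuts → 4 fragments:
  62–131 → 70 bp
  132–217 → 86 bp
  218–237 → 20 bp
  238–250 then 1–61 → 13 + 61 = 74 bp
Sorted largest to smallest: 86, 74, 70, 20 bp.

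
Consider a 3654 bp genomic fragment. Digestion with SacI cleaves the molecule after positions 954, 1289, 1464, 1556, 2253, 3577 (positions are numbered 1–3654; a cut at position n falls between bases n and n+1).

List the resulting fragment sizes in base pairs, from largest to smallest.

1324, 954, 697, 335, 175, 92, 77 bp

Linear molecule, 6 cuts → 7 fragments:
  954 − 0 = 954 bp
  1289 − 954 = 335 bp
  1464 − 1289 = 175 bp
  1556 − 1464 = 92 bp
  2253 − 1556 = 697 bp
  3577 − 2253 = 1324 bp
  3654 − 3577 = 77 bp
Sorted largest to smallest: 1324, 954, 697, 335, 175, 92, 77 bp.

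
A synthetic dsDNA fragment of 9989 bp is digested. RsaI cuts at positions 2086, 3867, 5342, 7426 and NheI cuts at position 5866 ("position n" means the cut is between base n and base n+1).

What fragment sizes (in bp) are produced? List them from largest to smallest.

Combined cut positions (sorted): 2086, 3867, 5342, 5866, 7426.
Linear molecule, 5 cuts → 6 fragments:
  2086 − 0 = 2086 bp
  3867 − 2086 = 1781 bp
  5342 − 3867 = 1475 bp
  5866 − 5342 = 524 bp
  7426 − 5866 = 1560 bp
  9989 − 7426 = 2563 bp
Sorted largest to smallest: 2563, 2086, 1781, 1560, 1475, 524 bp.

2563, 2086, 1781, 1560, 1475, 524 bp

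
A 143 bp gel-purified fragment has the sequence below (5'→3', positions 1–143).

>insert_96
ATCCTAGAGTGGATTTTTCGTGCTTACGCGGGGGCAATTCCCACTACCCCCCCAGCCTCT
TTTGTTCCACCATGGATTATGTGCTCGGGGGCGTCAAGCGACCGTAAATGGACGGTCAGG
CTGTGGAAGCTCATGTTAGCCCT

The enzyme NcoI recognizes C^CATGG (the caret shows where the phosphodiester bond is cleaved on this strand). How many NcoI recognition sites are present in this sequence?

1

CCATGG occurs starting at position 70.
NcoI cuts at 1 site.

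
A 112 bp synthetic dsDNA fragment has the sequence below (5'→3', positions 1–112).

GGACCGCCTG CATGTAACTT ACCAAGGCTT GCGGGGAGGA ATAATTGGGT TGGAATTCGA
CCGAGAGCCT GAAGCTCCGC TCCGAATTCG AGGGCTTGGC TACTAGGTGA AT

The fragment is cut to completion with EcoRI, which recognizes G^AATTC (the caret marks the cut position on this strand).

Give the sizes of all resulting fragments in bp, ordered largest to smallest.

53, 31, 28 bp

EcoRI sites (GAATTC) start at positions 53, 84.
EcoRI cuts after the first base of each site, so after positions 53, 84.
Linear molecule, 2 cuts → 3 fragments:
  1–53 → 53 bp
  54–84 → 31 bp
  85–112 → 28 bp
Sorted largest to smallest: 53, 31, 28 bp.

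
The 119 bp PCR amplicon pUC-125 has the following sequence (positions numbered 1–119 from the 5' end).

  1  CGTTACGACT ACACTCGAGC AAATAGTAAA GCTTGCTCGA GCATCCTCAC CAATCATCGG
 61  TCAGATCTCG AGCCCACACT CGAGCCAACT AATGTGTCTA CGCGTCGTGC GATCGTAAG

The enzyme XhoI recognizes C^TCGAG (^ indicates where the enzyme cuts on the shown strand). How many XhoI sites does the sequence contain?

4

CTCGAG occurs starting at positions 14, 36, 67, 79.
XhoI cuts at 4 sites.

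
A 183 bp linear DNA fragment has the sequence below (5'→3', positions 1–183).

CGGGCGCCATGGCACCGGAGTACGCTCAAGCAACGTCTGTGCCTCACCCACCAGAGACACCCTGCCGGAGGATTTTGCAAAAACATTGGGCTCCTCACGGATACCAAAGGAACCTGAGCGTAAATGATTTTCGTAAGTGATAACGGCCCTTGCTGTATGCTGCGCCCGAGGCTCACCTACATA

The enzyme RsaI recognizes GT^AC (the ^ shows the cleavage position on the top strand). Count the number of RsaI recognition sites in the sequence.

1

GTAC occurs starting at position 20.
RsaI cuts at 1 site.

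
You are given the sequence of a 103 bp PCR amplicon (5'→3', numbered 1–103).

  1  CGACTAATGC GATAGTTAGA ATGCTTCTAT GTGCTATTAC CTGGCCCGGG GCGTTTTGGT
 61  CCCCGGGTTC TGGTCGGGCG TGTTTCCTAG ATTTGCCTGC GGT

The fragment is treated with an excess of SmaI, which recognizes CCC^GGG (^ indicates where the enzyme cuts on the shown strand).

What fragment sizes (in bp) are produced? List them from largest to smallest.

SmaI sites (CCCGGG) start at positions 45, 62.
SmaI cuts after base 3 of each site, so after positions 47, 64.
Linear molecule, 2 cuts → 3 fragments:
  1–47 → 47 bp
  48–64 → 17 bp
  65–103 → 39 bp
Sorted largest to smallest: 47, 39, 17 bp.

47, 39, 17 bp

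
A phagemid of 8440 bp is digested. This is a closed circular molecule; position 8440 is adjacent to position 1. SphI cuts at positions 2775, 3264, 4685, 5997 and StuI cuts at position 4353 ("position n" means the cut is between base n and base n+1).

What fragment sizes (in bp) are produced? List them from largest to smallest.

Combined cut positions (sorted): 2775, 3264, 4353, 4685, 5997.
Circular molecule, 5 cuts → 5 fragments:
  3264 − 2775 = 489 bp
  4353 − 3264 = 1089 bp
  4685 − 4353 = 332 bp
  5997 − 4685 = 1312 bp
  wrap: 8440 − 5997 + 2775 = 5218 bp
Sorted largest to smallest: 5218, 1312, 1089, 489, 332 bp.

5218, 1312, 1089, 489, 332 bp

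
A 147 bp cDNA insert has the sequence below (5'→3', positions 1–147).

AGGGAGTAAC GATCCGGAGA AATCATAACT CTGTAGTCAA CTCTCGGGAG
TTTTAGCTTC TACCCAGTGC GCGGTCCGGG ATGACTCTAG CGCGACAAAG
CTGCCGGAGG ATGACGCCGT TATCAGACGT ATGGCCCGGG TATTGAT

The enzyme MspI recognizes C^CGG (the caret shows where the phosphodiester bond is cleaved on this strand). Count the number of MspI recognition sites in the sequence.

4

CCGG occurs starting at positions 14, 76, 104, 136.
MspI cuts at 4 sites.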